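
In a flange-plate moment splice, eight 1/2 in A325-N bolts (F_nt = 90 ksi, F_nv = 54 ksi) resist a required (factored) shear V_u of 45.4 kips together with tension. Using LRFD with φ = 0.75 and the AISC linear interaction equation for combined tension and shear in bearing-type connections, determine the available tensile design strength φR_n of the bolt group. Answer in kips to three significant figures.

A_b = π·0.5²/4 = 0.1963 in²; f_rv = 45.4 / (8 × 0.1963) = 28.9 ksi.
F'_nt = 1.3 F_nt − (F_nt / φF_nv) f_rv = 1.3·90 − (90/(0.75·54))·28.9 = 52.77 ksi, capped at F_nt → F'_nt = 52.77 ksi.
R_n = F'_nt · A_b · n = 52.77 × 0.1963 × 8 = 82.89 kips.
Design strength φR_n = 0.75 × 82.89 = 62.2 kips.

62.2 kips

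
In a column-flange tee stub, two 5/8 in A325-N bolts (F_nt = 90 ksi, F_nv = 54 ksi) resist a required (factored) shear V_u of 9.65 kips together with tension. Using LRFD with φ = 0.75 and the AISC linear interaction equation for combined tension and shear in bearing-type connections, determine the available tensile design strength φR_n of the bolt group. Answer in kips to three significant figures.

A_b = π·0.625²/4 = 0.3068 in²; f_rv = 9.65 / (2 × 0.3068) = 15.73 ksi.
F'_nt = 1.3 F_nt − (F_nt / φF_nv) f_rv = 1.3·90 − (90/(0.75·54))·15.73 = 82.05 ksi, capped at F_nt → F'_nt = 82.05 ksi.
R_n = F'_nt · A_b · n = 82.05 × 0.3068 × 2 = 50.35 kips.
Design strength φR_n = 0.75 × 50.35 = 37.8 kips.

37.8 kips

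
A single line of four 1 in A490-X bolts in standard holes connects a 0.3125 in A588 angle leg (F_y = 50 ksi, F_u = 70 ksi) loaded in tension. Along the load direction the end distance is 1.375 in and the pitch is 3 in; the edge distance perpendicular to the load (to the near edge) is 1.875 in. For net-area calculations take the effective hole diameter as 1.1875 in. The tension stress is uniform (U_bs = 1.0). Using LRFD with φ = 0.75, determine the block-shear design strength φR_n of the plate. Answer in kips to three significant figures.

82.2 kips

Shear plane L_v = 1.375 + 3·3 = 10.38 in; A_gv = 10.38 × 0.3125 = 3.242 in².
A_nv = (10.38 − 3.5·1.1875) × 0.3125 = 1.943 in².
A_nt = (1.875 − 0.5·1.1875) × 0.3125 = 0.4004 in².
0.6 F_u A_nv = 81.62 kips; 0.6 F_y A_gv = 97.27 kips → shear rupture governs the shear term.
R_n = 81.62 + 1.0 × 70 × 0.4004 = 109.6 kips.
Design strength φR_n = 0.75 × 109.6 = 82.2 kips.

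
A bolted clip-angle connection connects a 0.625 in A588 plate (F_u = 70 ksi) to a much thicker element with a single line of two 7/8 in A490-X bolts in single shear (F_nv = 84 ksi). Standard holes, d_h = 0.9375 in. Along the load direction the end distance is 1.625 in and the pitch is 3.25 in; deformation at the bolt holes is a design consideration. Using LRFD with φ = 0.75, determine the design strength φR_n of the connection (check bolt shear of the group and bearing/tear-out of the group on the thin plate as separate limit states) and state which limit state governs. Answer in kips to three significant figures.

75.8 kips (bolt shear governs)

Bolt shear: A_b = π·0.875²/4 = 0.6013 in²; R_n = 84 × 0.6013 × 2 × 1 = 101 kips → 0.75 × 101 = 75.8 kips.
Bearing (1.2 l_c t F_u ≤ 2.4 d t F_u): upper limit = 2.4·0.875·0.625·70 = 91.88 kips.
  Edge l_c = 1.625 − 0.9375/2 = 1.156 → r_n = 60.7 kips; interior l_c = 3.25 − 0.9375 = 2.312 → r_n = 91.88 kips.
  R_n,bearing = 1·60.7 + 1·91.88 = 152.6 kips → 0.75 × 152.6 = 114 kips.
Bolt shear governs: 75.8 kips.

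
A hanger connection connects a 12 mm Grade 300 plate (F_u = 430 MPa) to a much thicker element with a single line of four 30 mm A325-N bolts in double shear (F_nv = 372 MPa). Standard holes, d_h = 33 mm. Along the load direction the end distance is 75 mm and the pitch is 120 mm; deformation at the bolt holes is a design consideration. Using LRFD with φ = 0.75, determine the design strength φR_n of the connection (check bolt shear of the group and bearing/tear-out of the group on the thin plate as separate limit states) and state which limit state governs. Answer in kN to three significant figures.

Bolt shear: A_b = π·30²/4 = 706.9 mm²; R_n = 372 × 706.9 × 4 × 2 / 1000 = 2104 kN → 0.75 × 2104 = 1580 kN.
Bearing (1.2 l_c t F_u ≤ 2.4 d t F_u): upper limit = 2.4·30·12·430 / 1000 = 371.5 kN.
  Edge l_c = 75 − 33/2 = 58.5 → r_n = 362.2 kN; interior l_c = 120 − 33 = 87 → r_n = 371.5 kN.
  R_n,bearing = 1·362.2 + 3·371.5 = 1477 kN → 0.75 × 1477 = 1110 kN.
Bearing governs: 1110 kN.

1110 kN (bearing governs)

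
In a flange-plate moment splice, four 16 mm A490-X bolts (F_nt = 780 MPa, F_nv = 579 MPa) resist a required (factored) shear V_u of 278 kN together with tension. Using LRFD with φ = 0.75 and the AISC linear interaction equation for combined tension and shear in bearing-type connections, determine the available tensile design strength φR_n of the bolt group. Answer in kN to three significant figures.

A_b = π·16²/4 = 201.1 mm²; f_rv = 278 × 1000 / (4 × 201.1) = 345.7 MPa.
F'_nt = 1.3 F_nt − (F_nt / φF_nv) f_rv = 1.3·780 − (780/(0.75·579))·345.7 = 393.1 MPa, capped at F_nt → F'_nt = 393.1 MPa.
R_n = F'_nt · A_b · n = 393.1 × 201.1 × 4 / 1000 = 316.2 kN.
Design strength φR_n = 0.75 × 316.2 = 237 kN.

237 kN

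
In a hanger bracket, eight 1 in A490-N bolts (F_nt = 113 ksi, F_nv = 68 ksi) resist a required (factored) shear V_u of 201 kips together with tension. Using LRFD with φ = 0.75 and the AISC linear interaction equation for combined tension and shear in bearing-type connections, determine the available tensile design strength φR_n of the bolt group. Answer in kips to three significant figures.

A_b = π·1²/4 = 0.7854 in²; f_rv = 201 / (8 × 0.7854) = 31.99 ksi.
F'_nt = 1.3 F_nt − (F_nt / φF_nv) f_rv = 1.3·113 − (113/(0.75·68))·31.99 = 76.02 ksi, capped at F_nt → F'_nt = 76.02 ksi.
R_n = F'_nt · A_b · n = 76.02 × 0.7854 × 8 = 477.6 kips.
Design strength φR_n = 0.75 × 477.6 = 358 kips.

358 kips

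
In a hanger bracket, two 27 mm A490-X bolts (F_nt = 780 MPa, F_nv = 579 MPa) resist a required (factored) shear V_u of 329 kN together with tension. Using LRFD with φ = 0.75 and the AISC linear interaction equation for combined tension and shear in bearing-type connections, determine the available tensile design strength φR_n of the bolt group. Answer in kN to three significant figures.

A_b = π·27²/4 = 572.6 mm²; f_rv = 329 × 1000 / (2 × 572.6) = 287.3 MPa.
F'_nt = 1.3 F_nt − (F_nt / φF_nv) f_rv = 1.3·780 − (780/(0.75·579))·287.3 = 497.9 MPa, capped at F_nt → F'_nt = 497.9 MPa.
R_n = F'_nt · A_b · n = 497.9 × 572.6 × 2 / 1000 = 570.2 kN.
Design strength φR_n = 0.75 × 570.2 = 428 kN.

428 kN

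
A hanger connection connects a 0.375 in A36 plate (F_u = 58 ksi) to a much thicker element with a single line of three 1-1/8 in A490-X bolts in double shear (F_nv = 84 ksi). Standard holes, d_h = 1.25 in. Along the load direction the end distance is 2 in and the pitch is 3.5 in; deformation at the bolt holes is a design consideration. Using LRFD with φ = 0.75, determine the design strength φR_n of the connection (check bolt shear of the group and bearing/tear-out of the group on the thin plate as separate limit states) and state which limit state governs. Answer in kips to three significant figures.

Bolt shear: A_b = π·1.125²/4 = 0.994 in²; R_n = 84 × 0.994 × 3 × 2 = 501 kips → 0.75 × 501 = 376 kips.
Bearing (1.2 l_c t F_u ≤ 2.4 d t F_u): upper limit = 2.4·1.125·0.375·58 = 58.72 kips.
  Edge l_c = 2 − 1.25/2 = 1.375 → r_n = 35.89 kips; interior l_c = 3.5 − 1.25 = 2.25 → r_n = 58.72 kips.
  R_n,bearing = 1·35.89 + 2·58.72 = 153.3 kips → 0.75 × 153.3 = 115 kips.
Bearing governs: 115 kips.

115 kips (bearing governs)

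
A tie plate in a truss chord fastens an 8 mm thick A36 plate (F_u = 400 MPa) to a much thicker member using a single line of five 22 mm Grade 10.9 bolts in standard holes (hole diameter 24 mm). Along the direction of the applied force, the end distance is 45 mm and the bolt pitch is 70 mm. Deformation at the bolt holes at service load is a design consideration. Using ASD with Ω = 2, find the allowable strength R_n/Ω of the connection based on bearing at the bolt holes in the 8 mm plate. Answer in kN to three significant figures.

401 kN

Per bolt r_n = 1.2 l_c t F_u ≤ 2.4 d t F_u; upper limit = 2.4 × 22 × 8 × 400 / 1000 = 169 kN.
Edge bolt: l_c = 45 − 24/2 = 33 mm → 1.2 × 33 × 8 × 400 / 1000 = 126.7 → r_n = 126.7 kN.
Interior bolts: l_c = 70 − 24 = 46 mm → 1.2 × 46 × 8 × 400 / 1000 = 176.6 → r_n = 169 kN.
R_n = 1 × 126.7 + 4 × 169 = 802.6 kN.
Allowable strength R_n/Ω = 802.6 / 2 = 401 kN.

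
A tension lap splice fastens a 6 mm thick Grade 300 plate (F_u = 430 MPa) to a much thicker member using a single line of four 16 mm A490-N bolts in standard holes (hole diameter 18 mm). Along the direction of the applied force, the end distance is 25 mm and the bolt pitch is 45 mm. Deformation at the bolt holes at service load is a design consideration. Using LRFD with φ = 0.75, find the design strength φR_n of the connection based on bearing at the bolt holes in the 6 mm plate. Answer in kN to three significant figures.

225 kN

Per bolt r_n = 1.2 l_c t F_u ≤ 2.4 d t F_u; upper limit = 2.4 × 16 × 6 × 430 / 1000 = 99.07 kN.
Edge bolt: l_c = 25 − 18/2 = 16 mm → 1.2 × 16 × 6 × 430 / 1000 = 49.54 → r_n = 49.54 kN.
Interior bolts: l_c = 45 − 18 = 27 mm → 1.2 × 27 × 6 × 430 / 1000 = 83.59 → r_n = 83.59 kN.
R_n = 1 × 49.54 + 3 × 83.59 = 300.3 kN.
Design strength φR_n = 0.75 × 300.3 = 225 kN.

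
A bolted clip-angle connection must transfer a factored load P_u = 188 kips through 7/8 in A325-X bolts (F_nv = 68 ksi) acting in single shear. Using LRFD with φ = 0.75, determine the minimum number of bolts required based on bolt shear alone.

7 bolts

A_b = π·0.875²/4 = 0.6013 in².
Per-bolt design strength φR_n = 0.75 × 68 × 0.6013 × 1 = 30.67 kips.
n ≥ 188 / 30.67 = 6.13 → use 7 bolts.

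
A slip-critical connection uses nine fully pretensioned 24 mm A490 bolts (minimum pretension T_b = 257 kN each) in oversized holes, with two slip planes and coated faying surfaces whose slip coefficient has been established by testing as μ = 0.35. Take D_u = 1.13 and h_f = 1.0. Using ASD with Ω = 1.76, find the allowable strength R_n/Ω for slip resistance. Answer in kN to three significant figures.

R_n = μ · D_u · h_f · T_b · n_s · n_b = 0.35 × 1.13 × 1.0 × 257 × 2 × 9 = 1830 kN.
Allowable strength R_n/Ω = 1830 / 1.76 = 1040 kN.

1040 kN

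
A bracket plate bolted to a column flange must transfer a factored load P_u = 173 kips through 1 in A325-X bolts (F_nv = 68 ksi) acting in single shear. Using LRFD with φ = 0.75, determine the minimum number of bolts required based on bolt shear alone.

5 bolts

A_b = π·1²/4 = 0.7854 in².
Per-bolt design strength φR_n = 0.75 × 68 × 0.7854 × 1 = 40.06 kips.
n ≥ 173 / 40.06 = 4.319 → use 5 bolts.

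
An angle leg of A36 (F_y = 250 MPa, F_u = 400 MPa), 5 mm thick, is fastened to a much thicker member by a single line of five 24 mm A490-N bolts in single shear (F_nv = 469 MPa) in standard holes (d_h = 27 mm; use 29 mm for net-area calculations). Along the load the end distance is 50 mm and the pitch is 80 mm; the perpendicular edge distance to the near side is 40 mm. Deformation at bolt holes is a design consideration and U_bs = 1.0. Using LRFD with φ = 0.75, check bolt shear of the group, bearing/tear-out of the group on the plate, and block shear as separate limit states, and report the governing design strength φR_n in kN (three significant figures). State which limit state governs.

Bolt shear: A_b = π·24²/4 = 452.4 mm²; R_n = 469 × 452.4 × 5 × 1 / 1000 = 1061 kN → 0.75 × 1061 = 796 kN.
Bearing: edge l_c = 36.5, r_n = 87.6 kN; interior l_c = 53, r_n = 115.2 kN; R_n = 87.6 + 4·115.2 = 548.4 kN → 411 kN.
Block shear: A_gv = 1850, A_nv = 1198, A_nt = 127.5 mm²; R_n = min(0.6F_uA_nv, 0.6F_yA_gv) + U_bs·F_u·A_nt = 328.5 kN → 246 kN.
Block shear governs: 246 kN.

246 kN (block shear governs)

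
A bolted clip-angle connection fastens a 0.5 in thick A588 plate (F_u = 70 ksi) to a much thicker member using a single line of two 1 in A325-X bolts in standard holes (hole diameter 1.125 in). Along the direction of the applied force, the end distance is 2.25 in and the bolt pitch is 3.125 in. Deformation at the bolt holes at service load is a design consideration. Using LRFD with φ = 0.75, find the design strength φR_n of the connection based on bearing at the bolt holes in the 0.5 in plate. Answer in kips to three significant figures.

116 kips

Per bolt r_n = 1.2 l_c t F_u ≤ 2.4 d t F_u; upper limit = 2.4 × 1 × 0.5 × 70 = 84 kips.
Edge bolt: l_c = 2.25 − 1.125/2 = 1.688 in → 1.2 × 1.688 × 0.5 × 70 = 70.88 → r_n = 70.88 kips.
Interior bolts: l_c = 3.125 − 1.125 = 2 in → 1.2 × 2 × 0.5 × 70 = 84 → r_n = 84 kips.
R_n = 1 × 70.88 + 1 × 84 = 154.9 kips.
Design strength φR_n = 0.75 × 154.9 = 116 kips.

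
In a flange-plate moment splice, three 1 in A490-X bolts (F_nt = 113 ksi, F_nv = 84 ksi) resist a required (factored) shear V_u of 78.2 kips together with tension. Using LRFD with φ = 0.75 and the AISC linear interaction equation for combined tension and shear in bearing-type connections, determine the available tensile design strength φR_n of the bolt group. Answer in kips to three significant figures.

A_b = π·1²/4 = 0.7854 in²; f_rv = 78.2 / (3 × 0.7854) = 33.19 ksi.
F'_nt = 1.3 F_nt − (F_nt / φF_nv) f_rv = 1.3·113 − (113/(0.75·84))·33.19 = 87.37 ksi, capped at F_nt → F'_nt = 87.37 ksi.
R_n = F'_nt · A_b · n = 87.37 × 0.7854 × 3 = 205.9 kips.
Design strength φR_n = 0.75 × 205.9 = 154 kips.

154 kips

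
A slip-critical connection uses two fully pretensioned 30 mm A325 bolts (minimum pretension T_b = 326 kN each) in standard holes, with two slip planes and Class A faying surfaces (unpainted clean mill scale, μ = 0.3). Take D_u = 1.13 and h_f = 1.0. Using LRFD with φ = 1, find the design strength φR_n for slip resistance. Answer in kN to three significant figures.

442 kN

R_n = μ · D_u · h_f · T_b · n_s · n_b = 0.3 × 1.13 × 1.0 × 326 × 2 × 2 = 442.1 kN.
Design strength φR_n = 1 × 442.1 = 442 kN.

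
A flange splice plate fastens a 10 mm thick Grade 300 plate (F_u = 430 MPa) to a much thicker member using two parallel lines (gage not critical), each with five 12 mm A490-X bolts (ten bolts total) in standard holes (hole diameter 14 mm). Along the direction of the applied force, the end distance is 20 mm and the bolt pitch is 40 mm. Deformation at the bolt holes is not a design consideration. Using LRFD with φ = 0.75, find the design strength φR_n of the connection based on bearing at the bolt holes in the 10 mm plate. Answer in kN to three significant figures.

1050 kN

Per bolt r_n = 1.5 l_c t F_u ≤ 3.0 d t F_u; upper limit = 3.0 × 12 × 10 × 430 / 1000 = 154.8 kN.
Edge bolt: l_c = 20 − 14/2 = 13 mm → 1.5 × 13 × 10 × 430 / 1000 = 83.85 → r_n = 83.85 kN.
Interior bolts: l_c = 40 − 14 = 26 mm → 1.5 × 26 × 10 × 430 / 1000 = 167.7 → r_n = 154.8 kN.
R_n = 2 × 83.85 + 8 × 154.8 = 1406 kN.
Design strength φR_n = 0.75 × 1406 = 1050 kN.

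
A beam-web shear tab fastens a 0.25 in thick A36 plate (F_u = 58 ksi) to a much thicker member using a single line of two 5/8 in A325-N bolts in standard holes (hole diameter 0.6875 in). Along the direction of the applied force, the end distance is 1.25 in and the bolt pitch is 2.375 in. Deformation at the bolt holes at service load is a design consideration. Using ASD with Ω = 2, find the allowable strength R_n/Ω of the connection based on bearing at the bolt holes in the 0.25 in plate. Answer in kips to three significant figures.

18.8 kips

Per bolt r_n = 1.2 l_c t F_u ≤ 2.4 d t F_u; upper limit = 2.4 × 0.625 × 0.25 × 58 = 21.75 kips.
Edge bolt: l_c = 1.25 − 0.6875/2 = 0.9062 in → 1.2 × 0.9062 × 0.25 × 58 = 15.77 → r_n = 15.77 kips.
Interior bolts: l_c = 2.375 − 0.6875 = 1.688 in → 1.2 × 1.688 × 0.25 × 58 = 29.36 → r_n = 21.75 kips.
R_n = 1 × 15.77 + 1 × 21.75 = 37.52 kips.
Allowable strength R_n/Ω = 37.52 / 2 = 18.8 kips.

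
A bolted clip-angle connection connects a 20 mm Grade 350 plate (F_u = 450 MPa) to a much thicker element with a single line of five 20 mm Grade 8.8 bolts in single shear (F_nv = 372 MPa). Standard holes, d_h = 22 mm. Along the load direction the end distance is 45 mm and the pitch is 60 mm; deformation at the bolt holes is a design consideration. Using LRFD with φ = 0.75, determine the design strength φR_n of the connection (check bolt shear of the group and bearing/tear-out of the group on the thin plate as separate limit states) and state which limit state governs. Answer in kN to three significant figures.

Bolt shear: A_b = π·20²/4 = 314.2 mm²; R_n = 372 × 314.2 × 5 × 1 / 1000 = 584.3 kN → 0.75 × 584.3 = 438 kN.
Bearing (1.2 l_c t F_u ≤ 2.4 d t F_u): upper limit = 2.4·20·20·450 / 1000 = 432 kN.
  Edge l_c = 45 − 22/2 = 34 → r_n = 367.2 kN; interior l_c = 60 − 22 = 38 → r_n = 410.4 kN.
  R_n,bearing = 1·367.2 + 4·410.4 = 2009 kN → 0.75 × 2009 = 1510 kN.
Bolt shear governs: 438 kN.

438 kN (bolt shear governs)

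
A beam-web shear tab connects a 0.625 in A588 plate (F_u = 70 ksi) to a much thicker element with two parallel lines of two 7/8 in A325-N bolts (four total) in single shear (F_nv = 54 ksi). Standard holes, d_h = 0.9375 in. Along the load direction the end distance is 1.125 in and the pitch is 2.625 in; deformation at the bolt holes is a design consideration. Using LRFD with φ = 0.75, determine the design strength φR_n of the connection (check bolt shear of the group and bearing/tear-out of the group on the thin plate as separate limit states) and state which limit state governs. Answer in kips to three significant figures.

97.4 kips (bolt shear governs)

Bolt shear: A_b = π·0.875²/4 = 0.6013 in²; R_n = 54 × 0.6013 × 4 × 1 = 129.9 kips → 0.75 × 129.9 = 97.4 kips.
Bearing (1.2 l_c t F_u ≤ 2.4 d t F_u): upper limit = 2.4·0.875·0.625·70 = 91.88 kips.
  Edge l_c = 1.125 − 0.9375/2 = 0.6562 → r_n = 34.45 kips; interior l_c = 2.625 − 0.9375 = 1.688 → r_n = 88.59 kips.
  R_n,bearing = 2·34.45 + 2·88.59 = 246.1 kips → 0.75 × 246.1 = 185 kips.
Bolt shear governs: 97.4 kips.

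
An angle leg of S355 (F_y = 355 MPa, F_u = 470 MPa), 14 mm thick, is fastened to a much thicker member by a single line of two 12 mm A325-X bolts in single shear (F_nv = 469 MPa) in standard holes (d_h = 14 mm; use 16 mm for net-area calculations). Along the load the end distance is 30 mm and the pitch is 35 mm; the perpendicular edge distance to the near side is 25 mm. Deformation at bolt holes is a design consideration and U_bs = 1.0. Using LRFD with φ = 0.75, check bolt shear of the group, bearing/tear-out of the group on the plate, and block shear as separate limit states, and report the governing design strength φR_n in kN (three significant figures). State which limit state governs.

Bolt shear: A_b = π·12²/4 = 113.1 mm²; R_n = 469 × 113.1 × 2 × 1 / 1000 = 106.1 kN → 0.75 × 106.1 = 79.6 kN.
Bearing: edge l_c = 23, r_n = 181.6 kN; interior l_c = 21, r_n = 165.8 kN; R_n = 181.6 + 1·165.8 = 347.4 kN → 261 kN.
Block shear: A_gv = 910, A_nv = 574, A_nt = 238 mm²; R_n = min(0.6F_uA_nv, 0.6F_yA_gv) + U_bs·F_u·A_nt = 273.7 kN → 205 kN.
Bolt shear governs: 79.6 kN.

79.6 kN (bolt shear governs)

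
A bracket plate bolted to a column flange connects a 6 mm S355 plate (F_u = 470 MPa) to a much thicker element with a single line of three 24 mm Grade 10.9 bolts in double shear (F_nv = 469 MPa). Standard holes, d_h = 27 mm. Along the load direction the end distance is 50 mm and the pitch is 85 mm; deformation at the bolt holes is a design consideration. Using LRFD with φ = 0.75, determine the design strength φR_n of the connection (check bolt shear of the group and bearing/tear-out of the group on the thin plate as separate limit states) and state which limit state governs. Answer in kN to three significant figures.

Bolt shear: A_b = π·24²/4 = 452.4 mm²; R_n = 469 × 452.4 × 3 × 2 / 1000 = 1273 kN → 0.75 × 1273 = 955 kN.
Bearing (1.2 l_c t F_u ≤ 2.4 d t F_u): upper limit = 2.4·24·6·470 / 1000 = 162.4 kN.
  Edge l_c = 50 − 27/2 = 36.5 → r_n = 123.5 kN; interior l_c = 85 − 27 = 58 → r_n = 162.4 kN.
  R_n,bearing = 1·123.5 + 2·162.4 = 448.4 kN → 0.75 × 448.4 = 336 kN.
Bearing governs: 336 kN.

336 kN (bearing governs)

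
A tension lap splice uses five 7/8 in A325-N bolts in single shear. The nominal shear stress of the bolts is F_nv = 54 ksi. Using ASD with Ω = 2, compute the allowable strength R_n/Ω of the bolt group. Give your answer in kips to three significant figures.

A_b = π × 0.875² / 4 = 0.6013 in².
R_n = F_nv · A_b · n · n_s = 54 × 0.6013 × 5 × 1 = 162.4 kips.
Allowable strength R_n/Ω = 162.4 / 2 = 81.2 kips.

81.2 kips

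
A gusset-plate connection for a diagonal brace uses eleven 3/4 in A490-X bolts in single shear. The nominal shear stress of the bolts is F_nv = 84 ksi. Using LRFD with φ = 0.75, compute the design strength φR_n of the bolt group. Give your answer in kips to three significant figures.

306 kips

A_b = π × 0.75² / 4 = 0.4418 in².
R_n = F_nv · A_b · n · n_s = 84 × 0.4418 × 11 × 1 = 408.2 kips.
Design strength φR_n = 0.75 × 408.2 = 306 kips.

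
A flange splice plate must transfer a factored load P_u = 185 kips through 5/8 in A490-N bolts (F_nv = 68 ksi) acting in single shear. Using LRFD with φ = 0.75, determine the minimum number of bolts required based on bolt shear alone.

A_b = π·0.625²/4 = 0.3068 in².
Per-bolt design strength φR_n = 0.75 × 68 × 0.3068 × 1 = 15.65 kips.
n ≥ 185 / 15.65 = 11.82 → use 12 bolts.

12 bolts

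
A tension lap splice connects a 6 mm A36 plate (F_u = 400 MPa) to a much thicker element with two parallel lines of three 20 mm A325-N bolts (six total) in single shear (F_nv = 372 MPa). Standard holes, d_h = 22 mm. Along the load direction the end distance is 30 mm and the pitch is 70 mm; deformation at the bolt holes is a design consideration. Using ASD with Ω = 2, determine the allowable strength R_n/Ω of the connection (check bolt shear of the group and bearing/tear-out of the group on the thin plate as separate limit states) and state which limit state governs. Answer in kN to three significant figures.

Bolt shear: A_b = π·20²/4 = 314.2 mm²; R_n = 372 × 314.2 × 6 × 1 / 1000 = 701.2 kN → 701.2 / 2 = 351 kN.
Bearing (1.2 l_c t F_u ≤ 2.4 d t F_u): upper limit = 2.4·20·6·400 / 1000 = 115.2 kN.
  Edge l_c = 30 − 22/2 = 19 → r_n = 54.72 kN; interior l_c = 70 − 22 = 48 → r_n = 115.2 kN.
  R_n,bearing = 2·54.72 + 4·115.2 = 570.2 kN → 570.2 / 2 = 285 kN.
Bearing governs: 285 kN.

285 kN (bearing governs)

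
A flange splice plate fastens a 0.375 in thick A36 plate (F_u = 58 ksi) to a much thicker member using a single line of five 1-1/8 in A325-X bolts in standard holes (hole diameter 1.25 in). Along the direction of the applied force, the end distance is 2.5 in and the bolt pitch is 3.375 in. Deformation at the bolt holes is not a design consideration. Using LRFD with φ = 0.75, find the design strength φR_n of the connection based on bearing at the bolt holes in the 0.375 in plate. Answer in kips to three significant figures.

254 kips

Per bolt r_n = 1.5 l_c t F_u ≤ 3.0 d t F_u; upper limit = 3.0 × 1.125 × 0.375 × 58 = 73.41 kips.
Edge bolt: l_c = 2.5 − 1.25/2 = 1.875 in → 1.5 × 1.875 × 0.375 × 58 = 61.17 → r_n = 61.17 kips.
Interior bolts: l_c = 3.375 − 1.25 = 2.125 in → 1.5 × 2.125 × 0.375 × 58 = 69.33 → r_n = 69.33 kips.
R_n = 1 × 61.17 + 4 × 69.33 = 338.5 kips.
Design strength φR_n = 0.75 × 338.5 = 254 kips.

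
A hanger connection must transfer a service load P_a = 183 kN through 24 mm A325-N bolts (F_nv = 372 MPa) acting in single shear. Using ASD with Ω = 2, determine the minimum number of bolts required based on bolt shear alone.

A_b = π·24²/4 = 452.4 mm².
Per-bolt allowable strength R_n/Ω = 372 × 452.4 × 1 / 1000 / 2 = 84.14 kN.
n ≥ 183 / 84.14 = 2.175 → use 3 bolts.

3 bolts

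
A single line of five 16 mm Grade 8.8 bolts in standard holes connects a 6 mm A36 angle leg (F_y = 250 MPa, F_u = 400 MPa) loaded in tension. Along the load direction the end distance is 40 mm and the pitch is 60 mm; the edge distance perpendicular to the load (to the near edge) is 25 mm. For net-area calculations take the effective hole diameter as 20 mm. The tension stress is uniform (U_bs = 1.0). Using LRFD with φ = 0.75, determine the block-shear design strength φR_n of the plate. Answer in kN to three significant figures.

Shear plane L_v = 40 + 4·60 = 280 mm; A_gv = 280 × 6 = 1680 mm².
A_nv = (280 − 4.5·20) × 6 = 1140 mm².
A_nt = (25 − 0.5·20) × 6 = 90 mm².
0.6 F_u A_nv = 273.6 kN; 0.6 F_y A_gv = 252 kN → shear yielding governs the shear term.
R_n = 252 + 1.0 × 400 × 90 / 1000 = 288 kN.
Design strength φR_n = 0.75 × 288 = 216 kN.

216 kN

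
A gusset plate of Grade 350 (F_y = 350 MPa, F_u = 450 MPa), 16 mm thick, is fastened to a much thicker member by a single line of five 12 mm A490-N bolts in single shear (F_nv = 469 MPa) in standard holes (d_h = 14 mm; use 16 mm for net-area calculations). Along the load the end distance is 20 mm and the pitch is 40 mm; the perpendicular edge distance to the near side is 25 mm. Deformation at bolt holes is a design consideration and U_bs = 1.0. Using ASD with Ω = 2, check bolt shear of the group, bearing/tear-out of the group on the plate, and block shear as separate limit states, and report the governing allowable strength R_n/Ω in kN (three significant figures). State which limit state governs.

133 kN (bolt shear governs)

Bolt shear: A_b = π·12²/4 = 113.1 mm²; R_n = 469 × 113.1 × 5 × 1 / 1000 = 265.2 kN → 265.2 / 2 = 133 kN.
Bearing: edge l_c = 13, r_n = 112.3 kN; interior l_c = 26, r_n = 207.4 kN; R_n = 112.3 + 4·207.4 = 941.8 kN → 471 kN.
Block shear: A_gv = 2880, A_nv = 1728, A_nt = 272 mm²; R_n = min(0.6F_uA_nv, 0.6F_yA_gv) + U_bs·F_u·A_nt = 589 kN → 294 kN.
Bolt shear governs: 133 kN.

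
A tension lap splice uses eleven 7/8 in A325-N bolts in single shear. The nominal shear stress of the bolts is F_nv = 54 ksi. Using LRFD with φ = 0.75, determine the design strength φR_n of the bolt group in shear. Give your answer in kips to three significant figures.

268 kips

A_b = π × 0.875² / 4 = 0.6013 in².
R_n = F_nv · A_b · n · n_s = 54 × 0.6013 × 11 × 1 = 357.2 kips.
Design strength φR_n = 0.75 × 357.2 = 268 kips.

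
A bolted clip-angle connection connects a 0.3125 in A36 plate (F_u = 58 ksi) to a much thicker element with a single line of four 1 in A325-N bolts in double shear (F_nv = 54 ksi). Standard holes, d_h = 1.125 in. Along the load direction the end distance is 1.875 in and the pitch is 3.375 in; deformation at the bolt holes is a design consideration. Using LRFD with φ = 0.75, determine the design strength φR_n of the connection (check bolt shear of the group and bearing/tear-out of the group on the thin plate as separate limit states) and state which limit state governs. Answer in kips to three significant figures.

119 kips (bearing governs)

Bolt shear: A_b = π·1²/4 = 0.7854 in²; R_n = 54 × 0.7854 × 4 × 2 = 339.3 kips → 0.75 × 339.3 = 254 kips.
Bearing (1.2 l_c t F_u ≤ 2.4 d t F_u): upper limit = 2.4·1·0.3125·58 = 43.5 kips.
  Edge l_c = 1.875 − 1.125/2 = 1.312 → r_n = 28.55 kips; interior l_c = 3.375 − 1.125 = 2.25 → r_n = 43.5 kips.
  R_n,bearing = 1·28.55 + 3·43.5 = 159 kips → 0.75 × 159 = 119 kips.
Bearing governs: 119 kips.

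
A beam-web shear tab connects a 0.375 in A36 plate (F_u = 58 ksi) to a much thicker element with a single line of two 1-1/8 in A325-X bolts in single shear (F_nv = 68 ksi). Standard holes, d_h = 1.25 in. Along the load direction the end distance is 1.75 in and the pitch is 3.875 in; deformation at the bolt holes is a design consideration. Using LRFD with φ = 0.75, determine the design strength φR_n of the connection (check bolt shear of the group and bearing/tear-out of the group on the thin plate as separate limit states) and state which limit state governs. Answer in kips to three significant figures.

66.1 kips (bearing governs)

Bolt shear: A_b = π·1.125²/4 = 0.994 in²; R_n = 68 × 0.994 × 2 × 1 = 135.2 kips → 0.75 × 135.2 = 101 kips.
Bearing (1.2 l_c t F_u ≤ 2.4 d t F_u): upper limit = 2.4·1.125·0.375·58 = 58.72 kips.
  Edge l_c = 1.75 − 1.25/2 = 1.125 → r_n = 29.36 kips; interior l_c = 3.875 − 1.25 = 2.625 → r_n = 58.72 kips.
  R_n,bearing = 1·29.36 + 1·58.72 = 88.09 kips → 0.75 × 88.09 = 66.1 kips.
Bearing governs: 66.1 kips.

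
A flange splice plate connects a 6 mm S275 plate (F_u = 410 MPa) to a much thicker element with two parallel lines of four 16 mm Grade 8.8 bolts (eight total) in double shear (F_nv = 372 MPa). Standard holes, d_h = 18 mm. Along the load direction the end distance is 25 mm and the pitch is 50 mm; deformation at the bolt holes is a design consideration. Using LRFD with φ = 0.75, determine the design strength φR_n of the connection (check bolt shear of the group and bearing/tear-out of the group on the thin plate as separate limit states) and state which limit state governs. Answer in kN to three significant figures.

Bolt shear: A_b = π·16²/4 = 201.1 mm²; R_n = 372 × 201.1 × 8 × 2 / 1000 = 1197 kN → 0.75 × 1197 = 898 kN.
Bearing (1.2 l_c t F_u ≤ 2.4 d t F_u): upper limit = 2.4·16·6·410 / 1000 = 94.46 kN.
  Edge l_c = 25 − 18/2 = 16 → r_n = 47.23 kN; interior l_c = 50 − 18 = 32 → r_n = 94.46 kN.
  R_n,bearing = 2·47.23 + 6·94.46 = 661.2 kN → 0.75 × 661.2 = 496 kN.
Bearing governs: 496 kN.

496 kN (bearing governs)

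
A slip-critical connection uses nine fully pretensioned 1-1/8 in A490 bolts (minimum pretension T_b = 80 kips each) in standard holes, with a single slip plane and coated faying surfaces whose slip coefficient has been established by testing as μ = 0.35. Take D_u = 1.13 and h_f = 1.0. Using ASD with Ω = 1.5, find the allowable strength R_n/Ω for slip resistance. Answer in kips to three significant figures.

190 kips

R_n = μ · D_u · h_f · T_b · n_s · n_b = 0.35 × 1.13 × 1.0 × 80 × 1 × 9 = 284.8 kips.
Allowable strength R_n/Ω = 284.8 / 1.5 = 190 kips.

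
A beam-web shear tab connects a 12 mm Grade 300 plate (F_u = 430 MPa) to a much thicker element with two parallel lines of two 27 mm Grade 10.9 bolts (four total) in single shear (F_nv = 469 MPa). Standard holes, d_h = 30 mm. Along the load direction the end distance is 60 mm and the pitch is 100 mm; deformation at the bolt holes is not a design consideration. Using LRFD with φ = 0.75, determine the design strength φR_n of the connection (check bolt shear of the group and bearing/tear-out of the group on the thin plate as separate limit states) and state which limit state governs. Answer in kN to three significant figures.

806 kN (bolt shear governs)

Bolt shear: A_b = π·27²/4 = 572.6 mm²; R_n = 469 × 572.6 × 4 × 1 / 1000 = 1074 kN → 0.75 × 1074 = 806 kN.
Bearing (1.5 l_c t F_u ≤ 3.0 d t F_u): upper limit = 3.0·27·12·430 / 1000 = 418 kN.
  Edge l_c = 60 − 30/2 = 45 → r_n = 348.3 kN; interior l_c = 100 − 30 = 70 → r_n = 418 kN.
  R_n,bearing = 2·348.3 + 2·418 = 1533 kN → 0.75 × 1533 = 1150 kN.
Bolt shear governs: 806 kN.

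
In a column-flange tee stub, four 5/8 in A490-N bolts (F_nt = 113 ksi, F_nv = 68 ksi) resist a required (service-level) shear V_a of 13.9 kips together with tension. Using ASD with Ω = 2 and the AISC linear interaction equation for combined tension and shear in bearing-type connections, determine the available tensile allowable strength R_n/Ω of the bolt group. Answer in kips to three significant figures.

A_b = π·0.625²/4 = 0.3068 in²; f_rv = 13.9 / (4 × 0.3068) = 11.33 ksi.
F'_nt = 1.3 F_nt − (Ω F_nt / F_nv) f_rv = 1.3·113 − (2·113/68)·11.33 = 109.3 ksi, capped at F_nt → F'_nt = 109.3 ksi.
R_n = F'_nt · A_b · n = 109.3 × 0.3068 × 4 = 134.1 kips.
Allowable strength R_n/Ω = 134.1 / 2 = 67 kips.

67 kips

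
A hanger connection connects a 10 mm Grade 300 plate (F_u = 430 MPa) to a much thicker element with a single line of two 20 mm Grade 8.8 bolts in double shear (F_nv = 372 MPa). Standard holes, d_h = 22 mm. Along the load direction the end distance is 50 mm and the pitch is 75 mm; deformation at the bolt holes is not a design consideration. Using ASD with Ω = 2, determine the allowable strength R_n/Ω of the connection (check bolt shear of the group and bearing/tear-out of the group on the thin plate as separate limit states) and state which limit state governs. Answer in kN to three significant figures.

Bolt shear: A_b = π·20²/4 = 314.2 mm²; R_n = 372 × 314.2 × 2 × 2 / 1000 = 467.5 kN → 467.5 / 2 = 234 kN.
Bearing (1.5 l_c t F_u ≤ 3.0 d t F_u): upper limit = 3.0·20·10·430 / 1000 = 258 kN.
  Edge l_c = 50 − 22/2 = 39 → r_n = 251.6 kN; interior l_c = 75 − 22 = 53 → r_n = 258 kN.
  R_n,bearing = 1·251.6 + 1·258 = 509.6 kN → 509.6 / 2 = 255 kN.
Bolt shear governs: 234 kN.

234 kN (bolt shear governs)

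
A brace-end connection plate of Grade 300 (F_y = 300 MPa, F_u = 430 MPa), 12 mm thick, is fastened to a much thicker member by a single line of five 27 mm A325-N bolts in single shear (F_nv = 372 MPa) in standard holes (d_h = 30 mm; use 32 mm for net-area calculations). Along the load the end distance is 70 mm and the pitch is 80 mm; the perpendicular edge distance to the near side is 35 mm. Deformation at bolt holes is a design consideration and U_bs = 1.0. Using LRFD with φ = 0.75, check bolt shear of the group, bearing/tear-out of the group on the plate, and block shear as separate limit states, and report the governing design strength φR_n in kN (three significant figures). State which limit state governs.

645 kN (block shear governs)

Bolt shear: A_b = π·27²/4 = 572.6 mm²; R_n = 372 × 572.6 × 5 × 1 / 1000 = 1065 kN → 0.75 × 1065 = 799 kN.
Bearing: edge l_c = 55, r_n = 334.4 kN; interior l_c = 50, r_n = 309.6 kN; R_n = 334.4 + 4·309.6 = 1573 kN → 1180 kN.
Block shear: A_gv = 4680, A_nv = 2952, A_nt = 228 mm²; R_n = min(0.6F_uA_nv, 0.6F_yA_gv) + U_bs·F_u·A_nt = 859.7 kN → 645 kN.
Block shear governs: 645 kN.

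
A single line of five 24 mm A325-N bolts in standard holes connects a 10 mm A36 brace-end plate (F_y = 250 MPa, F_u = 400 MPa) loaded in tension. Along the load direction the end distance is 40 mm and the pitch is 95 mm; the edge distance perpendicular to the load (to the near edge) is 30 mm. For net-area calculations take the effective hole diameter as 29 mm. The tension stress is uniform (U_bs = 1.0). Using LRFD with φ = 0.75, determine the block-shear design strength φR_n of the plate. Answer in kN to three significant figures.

519 kN

Shear plane L_v = 40 + 4·95 = 420 mm; A_gv = 420 × 10 = 4200 mm².
A_nv = (420 − 4.5·29) × 10 = 2895 mm².
A_nt = (30 − 0.5·29) × 10 = 155 mm².
0.6 F_u A_nv = 694.8 kN; 0.6 F_y A_gv = 630 kN → shear yielding governs the shear term.
R_n = 630 + 1.0 × 400 × 155 / 1000 = 692 kN.
Design strength φR_n = 0.75 × 692 = 519 kN.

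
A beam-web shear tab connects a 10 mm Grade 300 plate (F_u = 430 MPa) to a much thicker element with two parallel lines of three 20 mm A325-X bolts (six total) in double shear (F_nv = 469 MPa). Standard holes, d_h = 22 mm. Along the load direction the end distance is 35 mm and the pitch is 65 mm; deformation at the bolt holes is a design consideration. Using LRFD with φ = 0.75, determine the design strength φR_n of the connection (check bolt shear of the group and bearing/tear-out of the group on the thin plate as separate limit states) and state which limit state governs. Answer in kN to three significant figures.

Bolt shear: A_b = π·20²/4 = 314.2 mm²; R_n = 469 × 314.2 × 6 × 2 / 1000 = 1768 kN → 0.75 × 1768 = 1330 kN.
Bearing (1.2 l_c t F_u ≤ 2.4 d t F_u): upper limit = 2.4·20·10·430 / 1000 = 206.4 kN.
  Edge l_c = 35 − 22/2 = 24 → r_n = 123.8 kN; interior l_c = 65 − 22 = 43 → r_n = 206.4 kN.
  R_n,bearing = 2·123.8 + 4·206.4 = 1073 kN → 0.75 × 1073 = 805 kN.
Bearing governs: 805 kN.

805 kN (bearing governs)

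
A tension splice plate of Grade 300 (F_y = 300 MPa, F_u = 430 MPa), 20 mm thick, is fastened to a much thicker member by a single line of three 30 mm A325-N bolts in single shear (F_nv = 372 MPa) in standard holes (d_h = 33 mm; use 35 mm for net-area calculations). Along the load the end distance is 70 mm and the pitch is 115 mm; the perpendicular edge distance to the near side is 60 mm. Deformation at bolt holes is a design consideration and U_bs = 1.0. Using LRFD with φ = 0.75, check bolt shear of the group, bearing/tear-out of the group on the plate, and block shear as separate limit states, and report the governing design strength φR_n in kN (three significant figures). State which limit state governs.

Bolt shear: A_b = π·30²/4 = 706.9 mm²; R_n = 372 × 706.9 × 3 × 1 / 1000 = 788.9 kN → 0.75 × 788.9 = 592 kN.
Bearing: edge l_c = 53.5, r_n = 552.1 kN; interior l_c = 82, r_n = 619.2 kN; R_n = 552.1 + 2·619.2 = 1791 kN → 1340 kN.
Block shear: A_gv = 6000, A_nv = 4250, A_nt = 850 mm²; R_n = min(0.6F_uA_nv, 0.6F_yA_gv) + U_bs·F_u·A_nt = 1446 kN → 1080 kN.
Bolt shear governs: 592 kN.

592 kN (bolt shear governs)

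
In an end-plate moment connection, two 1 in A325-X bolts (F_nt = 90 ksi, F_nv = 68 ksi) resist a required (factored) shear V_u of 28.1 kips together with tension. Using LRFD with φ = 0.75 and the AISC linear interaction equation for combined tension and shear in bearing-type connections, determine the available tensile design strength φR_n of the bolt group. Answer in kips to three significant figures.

A_b = π·1²/4 = 0.7854 in²; f_rv = 28.1 / (2 × 0.7854) = 17.89 ksi.
F'_nt = 1.3 F_nt − (F_nt / φF_nv) f_rv = 1.3·90 − (90/(0.75·68))·17.89 = 85.43 ksi, capped at F_nt → F'_nt = 85.43 ksi.
R_n = F'_nt · A_b · n = 85.43 × 0.7854 × 2 = 134.2 kips.
Design strength φR_n = 0.75 × 134.2 = 101 kips.

101 kips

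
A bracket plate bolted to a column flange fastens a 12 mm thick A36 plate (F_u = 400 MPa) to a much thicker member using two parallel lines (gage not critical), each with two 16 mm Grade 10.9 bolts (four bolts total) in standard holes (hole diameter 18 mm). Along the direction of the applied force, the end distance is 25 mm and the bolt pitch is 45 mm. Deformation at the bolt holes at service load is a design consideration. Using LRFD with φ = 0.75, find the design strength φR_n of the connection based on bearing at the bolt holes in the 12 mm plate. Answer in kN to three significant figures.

372 kN

Per bolt r_n = 1.2 l_c t F_u ≤ 2.4 d t F_u; upper limit = 2.4 × 16 × 12 × 400 / 1000 = 184.3 kN.
Edge bolt: l_c = 25 − 18/2 = 16 mm → 1.2 × 16 × 12 × 400 / 1000 = 92.16 → r_n = 92.16 kN.
Interior bolts: l_c = 45 − 18 = 27 mm → 1.2 × 27 × 12 × 400 / 1000 = 155.5 → r_n = 155.5 kN.
R_n = 2 × 92.16 + 2 × 155.5 = 495.4 kN.
Design strength φR_n = 0.75 × 495.4 = 372 kN.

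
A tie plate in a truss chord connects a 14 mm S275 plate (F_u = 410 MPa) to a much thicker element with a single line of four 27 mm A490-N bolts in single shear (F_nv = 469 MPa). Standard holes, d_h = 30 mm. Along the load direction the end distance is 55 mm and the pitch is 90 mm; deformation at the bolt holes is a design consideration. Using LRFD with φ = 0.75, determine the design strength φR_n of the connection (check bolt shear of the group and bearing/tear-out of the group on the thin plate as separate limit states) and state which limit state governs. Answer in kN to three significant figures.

Bolt shear: A_b = π·27²/4 = 572.6 mm²; R_n = 469 × 572.6 × 4 × 1 / 1000 = 1074 kN → 0.75 × 1074 = 806 kN.
Bearing (1.2 l_c t F_u ≤ 2.4 d t F_u): upper limit = 2.4·27·14·410 / 1000 = 372 kN.
  Edge l_c = 55 − 30/2 = 40 → r_n = 275.5 kN; interior l_c = 90 − 30 = 60 → r_n = 372 kN.
  R_n,bearing = 1·275.5 + 3·372 = 1391 kN → 0.75 × 1391 = 1040 kN.
Bolt shear governs: 806 kN.

806 kN (bolt shear governs)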